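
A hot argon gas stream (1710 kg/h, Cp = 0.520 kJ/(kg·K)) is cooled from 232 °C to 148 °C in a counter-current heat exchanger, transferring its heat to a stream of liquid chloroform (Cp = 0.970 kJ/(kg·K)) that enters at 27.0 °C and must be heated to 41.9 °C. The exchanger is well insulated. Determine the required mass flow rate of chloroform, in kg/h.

Heat released by hot stream: Q = 1710 × 0.520 × (232 − 148) = 74693 kJ/h
Energy balance on cold side (adiabatic exchanger): Q = ṁ_c·Cp_c·(T_c,out − T_c,in)
ṁ_c = 74693 / [0.970 × (41.9 − 27.0)] = 5168 kg/h

ṁ_c = 5170 kg/h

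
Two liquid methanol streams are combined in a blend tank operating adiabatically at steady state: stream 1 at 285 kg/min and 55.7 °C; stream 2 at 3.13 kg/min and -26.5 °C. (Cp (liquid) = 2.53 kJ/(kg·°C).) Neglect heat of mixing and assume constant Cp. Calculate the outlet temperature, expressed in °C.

T_out = 54.8 °C

Energy balance with Q = 0: Σ ṁᵢCp,ᵢ(T_out − Tᵢ) = 0
Σ ṁᵢCp,ᵢTᵢ = 285×2.53×55.7 + 3.13×2.53×-26.5 = 39953
Σ ṁᵢCp,ᵢ = 285×2.53 + 3.13×2.53 = 728.97
T_out = 39953 / 728.97 = 54.807 °C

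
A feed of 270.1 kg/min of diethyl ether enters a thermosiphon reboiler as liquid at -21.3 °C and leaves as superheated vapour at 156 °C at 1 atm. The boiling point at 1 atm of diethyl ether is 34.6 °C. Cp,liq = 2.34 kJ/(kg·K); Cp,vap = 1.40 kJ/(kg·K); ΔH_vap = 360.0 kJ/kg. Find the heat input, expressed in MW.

liquid -21.3→34.6 °C: 130.81 kJ/kg
vaporisation at 34.6 °C: 360 kJ/kg
vapour 34.6→156 °C: 169.96 kJ/kg
Δh = 130.81 + 360 + 169.96 = 660.77 kJ/kg
Q = ṁ·Δh = 270.1 kg/min × 660.77 kJ/kg = 178470 kJ/min
|Q| = 2974.5 kW = 2.9745 MW

Q = 2.97 MW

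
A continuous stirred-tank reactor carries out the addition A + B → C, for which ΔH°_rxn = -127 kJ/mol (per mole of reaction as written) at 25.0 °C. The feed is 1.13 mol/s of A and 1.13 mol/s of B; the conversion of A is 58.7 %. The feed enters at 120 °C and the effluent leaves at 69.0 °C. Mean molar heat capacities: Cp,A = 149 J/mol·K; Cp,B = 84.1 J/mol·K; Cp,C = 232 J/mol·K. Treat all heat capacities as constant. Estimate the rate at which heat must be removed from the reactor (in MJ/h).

Extent of reaction ξ = 0.587 × 1.13 = 0.66331 mol/s
Reaction term: ξ·ΔH°_rxn = 0.66331 × -127 = -84.24 kJ/s
Sensible, feed 120→25 °C: -25.023 kJ/s
Outlet flows (mol/s): A 0.46669, B 0.46669, C 0.66331
Sensible, products 25→69.0 °C: 11.558 kJ/s
Q = ΔH = -97.706 kJ/s = -97.706 kW
Heat removed = 351.74 MJ/h

Q_out = 352 MJ/h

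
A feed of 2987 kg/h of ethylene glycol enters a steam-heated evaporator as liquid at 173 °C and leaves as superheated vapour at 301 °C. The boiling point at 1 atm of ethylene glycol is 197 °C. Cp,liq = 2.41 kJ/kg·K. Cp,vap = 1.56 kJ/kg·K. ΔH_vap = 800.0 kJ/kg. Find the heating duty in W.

Q = 846000 W

liquid 173→197 °C: 57.84 kJ/kg
vaporisation at 197 °C: 800 kJ/kg
vapour 197→301 °C: 162.24 kJ/kg
Δh = 57.84 + 800 + 162.24 = 1020.1 kJ/kg
Q = ṁ·Δh = 2987 kg/h × 1020.1 kJ/kg = 3.047e+06 kJ/h
|Q| = 846.38 kW = 846380 W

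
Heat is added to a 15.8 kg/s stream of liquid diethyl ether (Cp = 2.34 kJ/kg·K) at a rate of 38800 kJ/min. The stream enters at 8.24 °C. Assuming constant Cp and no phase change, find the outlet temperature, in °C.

Q = 38800 kJ/min = 646.67 kJ/s
ΔT = Q/(ṁ·Cp) = 646.67/(15.8×2.34) = 17.491 K
T_out = 8.24 + 17.491 = 25.731 °C

T_out = 25.7 °C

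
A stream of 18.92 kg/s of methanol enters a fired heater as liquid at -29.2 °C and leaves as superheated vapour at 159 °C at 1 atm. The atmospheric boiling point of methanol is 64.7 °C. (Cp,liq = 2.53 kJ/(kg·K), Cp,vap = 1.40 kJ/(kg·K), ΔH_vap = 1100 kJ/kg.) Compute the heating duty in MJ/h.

Q = 100000 MJ/h

liquid -29.2→64.7 °C: 237.57 kJ/kg
vaporisation at 64.7 °C: 1100 kJ/kg
vapour 64.7→159 °C: 132.02 kJ/kg
Δh = 237.57 + 1100 + 132.02 = 1469.6 kJ/kg
Q = ṁ·Δh = 18.92 kg/s × 1469.6 kJ/kg = 27805 kJ/s
|Q| = 27805 kW = 100100 MJ/h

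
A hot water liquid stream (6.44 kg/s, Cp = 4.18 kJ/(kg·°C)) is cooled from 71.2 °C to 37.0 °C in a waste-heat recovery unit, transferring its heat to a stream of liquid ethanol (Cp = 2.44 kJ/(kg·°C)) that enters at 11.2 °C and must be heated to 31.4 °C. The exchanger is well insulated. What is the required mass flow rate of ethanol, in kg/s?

Heat released by hot stream: Q = 6.44 × 4.18 × (71.2 − 37.0) = 920.64 kJ/s
Energy balance on cold side (adiabatic exchanger): Q = ṁ_c·Cp_c·(T_c,out − T_c,in)
ṁ_c = 920.64 / [2.44 × (31.4 − 11.2)] = 18.679 kg/s

ṁ_c = 18.7 kg/s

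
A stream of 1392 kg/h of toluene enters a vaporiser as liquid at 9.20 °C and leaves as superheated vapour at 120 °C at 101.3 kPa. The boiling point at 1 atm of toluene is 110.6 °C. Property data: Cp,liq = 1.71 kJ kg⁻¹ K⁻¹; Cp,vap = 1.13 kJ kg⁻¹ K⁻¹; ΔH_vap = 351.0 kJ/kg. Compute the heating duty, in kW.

Q = 207 kW

liquid 9.20→110.6 °C: 173.39 kJ/kg
vaporisation at 110.6 °C: 351 kJ/kg
vapour 110.6→120 °C: 10.622 kJ/kg
Δh = 173.39 + 351 + 10.622 = 535.02 kJ/kg
Q = ṁ·Δh = 1392 kg/h × 535.02 kJ/kg = 744740 kJ/h
|Q| = 206.87 kW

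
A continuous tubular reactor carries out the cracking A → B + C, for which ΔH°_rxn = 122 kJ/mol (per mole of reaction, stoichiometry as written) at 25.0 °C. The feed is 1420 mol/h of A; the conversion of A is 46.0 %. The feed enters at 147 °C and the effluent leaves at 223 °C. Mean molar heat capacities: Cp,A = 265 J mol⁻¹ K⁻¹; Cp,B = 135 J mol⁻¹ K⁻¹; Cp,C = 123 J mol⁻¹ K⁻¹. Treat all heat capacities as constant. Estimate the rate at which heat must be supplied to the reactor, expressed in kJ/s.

Extent of reaction ξ = 0.460 × 1420 = 653.2 mol/h
Reaction term: ξ·ΔH°_rxn = 653.2 × 122 = 79690 kJ/h
Sensible, feed 147→25 °C: -45909 kJ/h
Outlet flows (mol/h): A 766.8, B 653.2, C 653.2
Sensible, products 25→223 °C: 73602 kJ/h
Q = ΔH = 107380 kJ/h = 29.829 kW
Heat supplied = 29.829 kJ/s

Q_in = 29.8 kJ/s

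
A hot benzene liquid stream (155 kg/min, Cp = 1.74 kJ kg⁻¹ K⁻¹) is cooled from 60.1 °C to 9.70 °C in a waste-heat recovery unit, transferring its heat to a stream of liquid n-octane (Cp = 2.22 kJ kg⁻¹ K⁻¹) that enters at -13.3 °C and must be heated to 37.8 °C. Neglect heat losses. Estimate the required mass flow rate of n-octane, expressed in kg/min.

ṁ_c = 120 kg/min

Heat released by hot stream: Q = 155 × 1.74 × (60.1 − 9.70) = 13593 kJ/min
Energy balance on cold side (adiabatic exchanger): Q = ṁ_c·Cp_c·(T_c,out − T_c,in)
ṁ_c = 13593 / [2.22 × (37.8 − -13.3)] = 119.82 kg/min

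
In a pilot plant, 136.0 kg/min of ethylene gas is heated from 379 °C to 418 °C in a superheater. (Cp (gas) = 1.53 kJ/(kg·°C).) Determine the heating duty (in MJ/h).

Q = 487 MJ/h

Q = ṁ·Cp·ΔT = 136.0 × 1.53 × (418 − 379) = 8115.1 kJ/min
Converting: 8115.1 / 60 s = 135.25 kW
Heating duty = 486.91 MJ/h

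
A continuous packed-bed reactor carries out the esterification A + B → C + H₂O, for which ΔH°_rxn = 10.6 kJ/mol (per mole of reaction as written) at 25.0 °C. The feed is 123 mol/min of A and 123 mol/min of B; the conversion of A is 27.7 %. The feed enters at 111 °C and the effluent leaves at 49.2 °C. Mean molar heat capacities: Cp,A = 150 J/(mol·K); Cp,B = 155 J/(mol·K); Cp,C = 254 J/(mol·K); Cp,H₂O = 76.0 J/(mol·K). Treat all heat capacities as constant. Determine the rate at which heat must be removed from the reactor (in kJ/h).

Q_out = 116000 kJ/h

Extent of reaction ξ = 0.277 × 123 = 34.071 mol/min
Reaction term: ξ·ΔH°_rxn = 34.071 × 10.6 = 361.15 kJ/min
Sensible, feed 111→25 °C: -3226.3 kJ/min
Outlet flows (mol/min): A 88.929, B 88.929, C 34.071, H₂O 34.071
Sensible, products 25→49.2 °C: 928.48 kJ/min
Q = ΔH = -1936.7 kJ/min = -32.278 kW
Heat removed = 116200 kJ/h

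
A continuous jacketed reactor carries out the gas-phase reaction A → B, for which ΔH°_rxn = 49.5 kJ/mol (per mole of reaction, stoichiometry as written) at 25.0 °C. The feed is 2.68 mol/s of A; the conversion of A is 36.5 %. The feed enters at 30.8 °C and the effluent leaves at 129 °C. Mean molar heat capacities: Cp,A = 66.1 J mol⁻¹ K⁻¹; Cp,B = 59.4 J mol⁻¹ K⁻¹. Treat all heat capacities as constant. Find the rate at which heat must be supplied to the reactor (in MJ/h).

Extent of reaction ξ = 0.365 × 2.68 = 0.9782 mol/s
Reaction term: ξ·ΔH°_rxn = 0.9782 × 49.5 = 48.421 kJ/s
Sensible, feed 30.8→25 °C: -1.0275 kJ/s
Outlet flows (mol/s): A 1.7018, B 0.9782
Sensible, products 25→129 °C: 17.742 kJ/s
Q = ΔH = 65.135 kJ/s = 65.135 kW
Heat supplied = 234.49 MJ/h

Q_in = 234 MJ/h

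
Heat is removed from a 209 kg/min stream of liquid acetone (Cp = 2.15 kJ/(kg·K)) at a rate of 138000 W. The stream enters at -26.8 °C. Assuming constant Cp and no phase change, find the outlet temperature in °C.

T_out = -45.2 °C

Q = 138000 W = 8280 kJ/min
ΔT = Q/(ṁ·Cp) = 8280/(209×2.15) = 18.427 K
T_out = -26.8 − 18.427 = -45.227 °C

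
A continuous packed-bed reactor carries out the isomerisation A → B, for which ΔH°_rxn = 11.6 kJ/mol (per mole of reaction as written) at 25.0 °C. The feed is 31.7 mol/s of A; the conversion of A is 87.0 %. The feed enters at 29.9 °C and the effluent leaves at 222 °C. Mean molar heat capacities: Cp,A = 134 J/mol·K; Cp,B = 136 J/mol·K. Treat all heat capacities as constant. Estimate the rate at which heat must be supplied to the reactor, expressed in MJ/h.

Extent of reaction ξ = 0.870 × 31.7 = 27.579 mol/s
Reaction term: ξ·ΔH°_rxn = 27.579 × 11.6 = 319.92 kJ/s
Sensible, feed 29.9→25 °C: -20.814 kJ/s
Outlet flows (mol/s): A 4.121, B 27.579
Sensible, products 25→222 °C: 847.68 kJ/s
Q = ΔH = 1146.8 kJ/s = 1146.8 kW
Heat supplied = 4128.4 MJ/h

Q_in = 4130 MJ/h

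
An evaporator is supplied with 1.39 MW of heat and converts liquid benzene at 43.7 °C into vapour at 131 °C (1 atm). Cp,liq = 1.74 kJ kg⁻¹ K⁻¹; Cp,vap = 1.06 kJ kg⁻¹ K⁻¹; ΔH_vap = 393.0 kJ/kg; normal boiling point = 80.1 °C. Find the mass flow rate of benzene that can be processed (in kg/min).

ṁ = 163 kg/min

Δh = 1.74×(80.1−43.7) + 393.0 + 1.06×(131−80.1) = 510.29 kJ/kg
Q = 1.39 MW = 1390 kJ/s = 83400 kJ/min
ṁ = Q/Δh = 83400 / 510.29 = 163.44 kg/min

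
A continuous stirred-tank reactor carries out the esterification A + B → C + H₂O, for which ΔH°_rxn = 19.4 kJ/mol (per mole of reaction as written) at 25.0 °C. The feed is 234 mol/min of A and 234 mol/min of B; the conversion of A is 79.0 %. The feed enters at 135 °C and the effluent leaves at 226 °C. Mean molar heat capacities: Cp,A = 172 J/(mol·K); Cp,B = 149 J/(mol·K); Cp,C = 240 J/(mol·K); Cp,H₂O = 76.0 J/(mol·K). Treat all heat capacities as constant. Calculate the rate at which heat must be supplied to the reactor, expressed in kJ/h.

Extent of reaction ξ = 0.790 × 234 = 184.86 mol/min
Reaction term: ξ·ΔH°_rxn = 184.86 × 19.4 = 3586.3 kJ/min
Sensible, feed 135→25 °C: -8262.5 kJ/min
Outlet flows (mol/min): A 49.14, B 49.14, C 184.86, H₂O 184.86
Sensible, products 25→226 °C: 14912 kJ/min
Q = ΔH = 10236 kJ/min = 170.6 kW
Heat supplied = 614150 kJ/h

Q_in = 614000 kJ/h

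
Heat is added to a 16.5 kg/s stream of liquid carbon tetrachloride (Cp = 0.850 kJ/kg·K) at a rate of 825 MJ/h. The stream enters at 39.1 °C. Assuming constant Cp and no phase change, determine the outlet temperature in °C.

T_out = 55.4 °C

Q = 825 MJ/h = 229.17 kJ/s
ΔT = Q/(ṁ·Cp) = 229.17/(16.5×0.850) = 16.34 K
T_out = 39.1 + 16.34 = 55.44 °C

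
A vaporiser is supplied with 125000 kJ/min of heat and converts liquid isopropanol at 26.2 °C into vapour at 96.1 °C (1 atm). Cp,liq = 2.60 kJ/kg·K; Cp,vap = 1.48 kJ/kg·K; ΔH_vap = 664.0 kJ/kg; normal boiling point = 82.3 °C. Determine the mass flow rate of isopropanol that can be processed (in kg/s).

ṁ = 2.51 kg/s

Δh = 2.60×(82.3−26.2) + 664.0 + 1.48×(96.1−82.3) = 830.28 kJ/kg
Q = 125000 kJ/min = 2083.3 kJ/s = 2083.3 kJ/s
ṁ = Q/Δh = 2083.3 / 830.28 = 2.5092 kg/s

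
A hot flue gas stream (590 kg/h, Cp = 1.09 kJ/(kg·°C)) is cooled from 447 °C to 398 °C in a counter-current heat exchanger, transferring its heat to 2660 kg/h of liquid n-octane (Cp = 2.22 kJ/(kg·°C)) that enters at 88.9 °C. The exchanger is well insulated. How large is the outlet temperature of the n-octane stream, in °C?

T_c,out = 94.2 °C

Heat released by hot stream: Q = 590 × 1.09 × (447 − 398) = 31512 kJ/h
Energy balance on cold side (adiabatic exchanger): Q = ṁ_c·Cp_c·(T_c,out − T_c,in)
T_c,out = 88.9 + 31512/(2660 × 2.22) = 94.236 °C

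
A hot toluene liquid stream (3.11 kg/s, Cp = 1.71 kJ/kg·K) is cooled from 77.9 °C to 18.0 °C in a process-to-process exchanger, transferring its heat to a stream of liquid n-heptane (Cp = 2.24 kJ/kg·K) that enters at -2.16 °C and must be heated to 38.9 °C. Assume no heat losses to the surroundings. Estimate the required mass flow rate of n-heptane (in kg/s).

ṁ_c = 3.46 kg/s

Heat released by hot stream: Q = 3.11 × 1.71 × (77.9 − 18.0) = 318.55 kJ/s
Energy balance on cold side (adiabatic exchanger): Q = ṁ_c·Cp_c·(T_c,out − T_c,in)
ṁ_c = 318.55 / [2.24 × (38.9 − -2.16)] = 3.4635 kg/s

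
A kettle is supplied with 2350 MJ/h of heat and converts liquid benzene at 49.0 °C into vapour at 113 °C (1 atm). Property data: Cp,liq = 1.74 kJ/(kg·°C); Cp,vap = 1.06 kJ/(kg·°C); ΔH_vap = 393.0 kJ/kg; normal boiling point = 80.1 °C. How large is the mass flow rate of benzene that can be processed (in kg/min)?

ṁ = 81.3 kg/min

Δh = 1.74×(80.1−49.0) + 393.0 + 1.06×(113−80.1) = 481.99 kJ/kg
Q = 2350 MJ/h = 652.78 kJ/s = 39167 kJ/min
ṁ = Q/Δh = 39167 / 481.99 = 81.261 kg/min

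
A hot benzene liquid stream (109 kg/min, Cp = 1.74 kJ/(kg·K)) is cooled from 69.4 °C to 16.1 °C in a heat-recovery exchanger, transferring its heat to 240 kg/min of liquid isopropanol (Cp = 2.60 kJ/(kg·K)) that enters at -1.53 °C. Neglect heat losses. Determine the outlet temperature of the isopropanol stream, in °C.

Heat released by hot stream: Q = 109 × 1.74 × (69.4 − 16.1) = 10109 kJ/min
Energy balance on cold side (adiabatic exchanger): Q = ṁ_c·Cp_c·(T_c,out − T_c,in)
T_c,out = -1.53 + 10109/(240 × 2.60) = 14.67 °C

T_c,out = 14.7 °C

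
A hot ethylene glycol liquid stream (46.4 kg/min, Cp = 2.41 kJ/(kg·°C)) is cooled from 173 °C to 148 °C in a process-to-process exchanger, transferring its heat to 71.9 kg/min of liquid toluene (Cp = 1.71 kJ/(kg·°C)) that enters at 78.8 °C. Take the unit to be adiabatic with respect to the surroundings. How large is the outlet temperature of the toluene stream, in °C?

T_c,out = 102 °C

Heat released by hot stream: Q = 46.4 × 2.41 × (173 − 148) = 2795.6 kJ/min
Energy balance on cold side (adiabatic exchanger): Q = ṁ_c·Cp_c·(T_c,out − T_c,in)
T_c,out = 78.8 + 2795.6/(71.9 × 1.71) = 101.54 °C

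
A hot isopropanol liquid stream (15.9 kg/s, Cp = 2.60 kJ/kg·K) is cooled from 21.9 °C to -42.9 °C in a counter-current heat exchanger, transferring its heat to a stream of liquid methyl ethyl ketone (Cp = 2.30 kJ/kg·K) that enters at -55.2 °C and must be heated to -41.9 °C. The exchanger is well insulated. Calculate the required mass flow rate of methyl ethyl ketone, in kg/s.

ṁ_c = 87.6 kg/s

Heat released by hot stream: Q = 15.9 × 2.60 × (21.9 − -42.9) = 2678.8 kJ/s
Energy balance on cold side (adiabatic exchanger): Q = ṁ_c·Cp_c·(T_c,out − T_c,in)
ṁ_c = 2678.8 / [2.30 × (-41.9 − -55.2)] = 87.572 kg/s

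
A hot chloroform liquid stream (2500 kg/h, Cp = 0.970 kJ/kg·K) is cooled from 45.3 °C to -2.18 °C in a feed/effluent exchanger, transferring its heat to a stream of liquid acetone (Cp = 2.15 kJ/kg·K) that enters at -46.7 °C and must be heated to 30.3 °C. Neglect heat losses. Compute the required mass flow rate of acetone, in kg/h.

ṁ_c = 695 kg/h

Heat released by hot stream: Q = 2500 × 0.970 × (45.3 − -2.18) = 115140 kJ/h
Energy balance on cold side (adiabatic exchanger): Q = ṁ_c·Cp_c·(T_c,out − T_c,in)
ṁ_c = 115140 / [2.15 × (30.3 − -46.7)] = 695.49 kg/h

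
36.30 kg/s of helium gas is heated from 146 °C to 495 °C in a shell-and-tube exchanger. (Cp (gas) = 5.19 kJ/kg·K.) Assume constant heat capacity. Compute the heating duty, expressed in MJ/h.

Q = 237000 MJ/h

Q = ṁ·Cp·ΔT = 36.30 × 5.19 × (495 − 146) = 65751 kJ/s
Heating duty = 236700 MJ/h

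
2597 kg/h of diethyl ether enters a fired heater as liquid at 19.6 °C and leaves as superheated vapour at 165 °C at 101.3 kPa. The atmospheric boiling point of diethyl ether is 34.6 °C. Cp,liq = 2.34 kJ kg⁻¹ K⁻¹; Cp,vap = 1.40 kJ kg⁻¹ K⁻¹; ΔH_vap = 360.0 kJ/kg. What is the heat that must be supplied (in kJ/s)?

liquid 19.6→34.6 °C: 35.1 kJ/kg
vaporisation at 34.6 °C: 360 kJ/kg
vapour 34.6→165 °C: 182.56 kJ/kg
Δh = 35.1 + 360 + 182.56 = 577.66 kJ/kg
Q = ṁ·Δh = 2597 kg/h × 577.66 kJ/kg = 1.5002e+06 kJ/h
|Q| = 416.72 kW

Q = 417 kJ/s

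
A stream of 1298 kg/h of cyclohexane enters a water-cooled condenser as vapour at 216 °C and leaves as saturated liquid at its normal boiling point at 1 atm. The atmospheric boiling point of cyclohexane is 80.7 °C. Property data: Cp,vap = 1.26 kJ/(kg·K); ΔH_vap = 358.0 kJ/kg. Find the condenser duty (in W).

vapour 216→80.7 °C: -170.48 kJ/kg
condensation at 80.7 °C: -358 kJ/kg
Δh = -170.48 + -358 = -528.48 kJ/kg
Q = ṁ·Δh = 1298 kg/h × -528.48 kJ/kg = -685960 kJ/h
|Q| = 190.55 kW = 190550 W

Q_c = 191000 W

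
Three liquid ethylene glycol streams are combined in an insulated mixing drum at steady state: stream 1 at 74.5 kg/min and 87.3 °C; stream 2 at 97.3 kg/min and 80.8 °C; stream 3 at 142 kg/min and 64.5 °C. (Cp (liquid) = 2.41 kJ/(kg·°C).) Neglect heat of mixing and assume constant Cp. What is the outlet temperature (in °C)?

No heat crosses the boundary, so H_out = H_in.
T_out = Σ ṁᵢCp,ᵢTᵢ / Σ ṁᵢCp,ᵢ
      = 56695 / 756.26 = 74.967 °C

T_out = 75.0 °C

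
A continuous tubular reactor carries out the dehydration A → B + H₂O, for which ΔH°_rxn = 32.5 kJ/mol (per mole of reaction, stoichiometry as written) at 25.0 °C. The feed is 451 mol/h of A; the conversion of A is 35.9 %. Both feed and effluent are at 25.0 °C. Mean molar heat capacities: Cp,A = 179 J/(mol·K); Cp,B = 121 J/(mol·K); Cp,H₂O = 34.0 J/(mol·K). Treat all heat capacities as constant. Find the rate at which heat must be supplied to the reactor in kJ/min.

Q_in = 87.7 kJ/min

Extent of reaction ξ = 0.359 × 451 = 161.91 mol/h
Reaction term: ξ·ΔH°_rxn = 161.91 × 32.5 = 5262 kJ/h
Q = ΔH = 5262 kJ/h = 1.4617 kW
Heat supplied = 87.701 kJ/min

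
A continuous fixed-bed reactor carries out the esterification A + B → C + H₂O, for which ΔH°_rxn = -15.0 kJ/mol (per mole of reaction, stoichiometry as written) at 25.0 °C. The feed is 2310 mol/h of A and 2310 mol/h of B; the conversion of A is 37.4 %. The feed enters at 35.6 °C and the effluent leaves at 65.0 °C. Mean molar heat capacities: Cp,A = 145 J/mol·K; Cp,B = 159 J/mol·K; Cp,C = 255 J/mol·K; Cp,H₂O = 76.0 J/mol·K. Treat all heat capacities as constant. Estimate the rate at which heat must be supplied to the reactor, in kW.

Q_in = 2.39 kW

Extent of reaction ξ = 0.374 × 2310 = 863.94 mol/h
Reaction term: ξ·ΔH°_rxn = 863.94 × -15.0 = -12959 kJ/h
Sensible, feed 35.6→25 °C: -7443.7 kJ/h
Outlet flows (mol/h): A 1446.1, B 1446.1, C 863.94, H₂O 863.94
Sensible, products 25→65.0 °C: 29023 kJ/h
Q = ΔH = 8619.8 kJ/h = 2.3944 kW
Heat supplied = 2.3944 kW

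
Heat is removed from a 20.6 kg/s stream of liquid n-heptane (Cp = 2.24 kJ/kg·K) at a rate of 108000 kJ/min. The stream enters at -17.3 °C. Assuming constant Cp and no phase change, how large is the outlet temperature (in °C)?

T_out = -56.3 °C

Q = 108000 kJ/min = 1800 kJ/s
ΔT = Q/(ṁ·Cp) = 1800/(20.6×2.24) = 39.008 K
T_out = -17.3 − 39.008 = -56.308 °C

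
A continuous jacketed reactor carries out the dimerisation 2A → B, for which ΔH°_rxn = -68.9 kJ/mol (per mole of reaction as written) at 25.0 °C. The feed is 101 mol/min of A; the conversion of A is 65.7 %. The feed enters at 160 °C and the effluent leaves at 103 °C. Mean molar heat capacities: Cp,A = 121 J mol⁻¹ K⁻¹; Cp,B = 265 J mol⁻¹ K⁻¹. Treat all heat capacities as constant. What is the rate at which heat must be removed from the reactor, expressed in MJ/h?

Q_out = 175 MJ/h

Extent of reaction ξ = 0.657 × 101 / 2 = 33.178 mol/min
Reaction term: ξ·ΔH°_rxn = 33.178 × -68.9 = -2286 kJ/min
Sensible, feed 160→25 °C: -1649.8 kJ/min
Outlet flows (mol/min): A 34.643, B 33.178
Sensible, products 25→103 °C: 1012.8 kJ/min
Q = ΔH = -2923.1 kJ/min = -48.718 kW
Heat removed = 175.38 MJ/h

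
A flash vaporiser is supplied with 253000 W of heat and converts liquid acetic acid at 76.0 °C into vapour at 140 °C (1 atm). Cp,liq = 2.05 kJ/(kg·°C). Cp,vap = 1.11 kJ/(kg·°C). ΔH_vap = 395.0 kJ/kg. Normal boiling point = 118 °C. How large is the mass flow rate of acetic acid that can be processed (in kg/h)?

ṁ = 1800 kg/h

Δh = 2.05×(118−76.0) + 395.0 + 1.11×(140−118) = 505.52 kJ/kg
Q = 253000 W = 253 kJ/s = 910800 kJ/h
ṁ = Q/Δh = 910800 / 505.52 = 1801.7 kg/h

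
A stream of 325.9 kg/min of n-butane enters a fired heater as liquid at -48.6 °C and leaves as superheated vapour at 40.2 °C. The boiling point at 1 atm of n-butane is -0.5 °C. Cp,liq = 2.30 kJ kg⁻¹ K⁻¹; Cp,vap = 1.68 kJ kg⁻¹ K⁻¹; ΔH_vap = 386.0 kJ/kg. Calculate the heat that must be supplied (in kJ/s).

Q = 3070 kJ/s

liquid -48.6→-0.5 °C: 110.63 kJ/kg
vaporisation at -0.5 °C: 386 kJ/kg
vapour -0.5→40.2 °C: 68.376 kJ/kg
Δh = 110.63 + 386 + 68.376 = 565.01 kJ/kg
Q = ṁ·Δh = 325.9 kg/min × 565.01 kJ/kg = 184140 kJ/min
|Q| = 3068.9 kW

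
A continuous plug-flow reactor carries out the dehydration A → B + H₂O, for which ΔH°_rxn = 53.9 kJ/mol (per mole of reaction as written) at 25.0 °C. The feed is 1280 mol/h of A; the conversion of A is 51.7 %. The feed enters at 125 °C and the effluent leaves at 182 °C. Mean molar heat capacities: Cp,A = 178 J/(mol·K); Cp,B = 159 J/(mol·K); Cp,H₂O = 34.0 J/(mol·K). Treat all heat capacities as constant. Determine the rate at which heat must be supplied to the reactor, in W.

Extent of reaction ξ = 0.517 × 1280 = 661.76 mol/h
Reaction term: ξ·ΔH°_rxn = 661.76 × 53.9 = 35669 kJ/h
Sensible, feed 125→25 °C: -22784 kJ/h
Outlet flows (mol/h): A 618.24, B 661.76, H₂O 661.76
Sensible, products 25→182 °C: 37329 kJ/h
Q = ΔH = 50214 kJ/h = 13.948 kW
Heat supplied = 13948 W

Q_in = 13900 W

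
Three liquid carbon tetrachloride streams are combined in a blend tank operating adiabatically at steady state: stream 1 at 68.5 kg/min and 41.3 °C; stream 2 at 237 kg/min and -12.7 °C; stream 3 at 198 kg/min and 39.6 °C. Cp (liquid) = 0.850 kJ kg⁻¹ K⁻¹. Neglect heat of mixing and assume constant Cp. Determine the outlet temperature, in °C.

T_out = 15.2 °C

No heat crosses the boundary, so H_out = H_in.
T_out = Σ ṁᵢCp,ᵢTᵢ / Σ ṁᵢCp,ᵢ
      = 6511 / 427.97 = 15.213 °C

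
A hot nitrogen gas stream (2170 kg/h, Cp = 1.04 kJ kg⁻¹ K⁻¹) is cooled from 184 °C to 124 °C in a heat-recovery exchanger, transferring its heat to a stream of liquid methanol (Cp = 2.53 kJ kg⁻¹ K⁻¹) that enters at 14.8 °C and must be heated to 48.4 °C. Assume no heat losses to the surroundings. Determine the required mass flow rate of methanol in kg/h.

Heat released by hot stream: Q = 2170 × 1.04 × (184 − 124) = 135410 kJ/h
Energy balance on cold side (adiabatic exchanger): Q = ṁ_c·Cp_c·(T_c,out − T_c,in)
ṁ_c = 135410 / [2.53 × (48.4 − 14.8)] = 1592.9 kg/h

ṁ_c = 1590 kg/h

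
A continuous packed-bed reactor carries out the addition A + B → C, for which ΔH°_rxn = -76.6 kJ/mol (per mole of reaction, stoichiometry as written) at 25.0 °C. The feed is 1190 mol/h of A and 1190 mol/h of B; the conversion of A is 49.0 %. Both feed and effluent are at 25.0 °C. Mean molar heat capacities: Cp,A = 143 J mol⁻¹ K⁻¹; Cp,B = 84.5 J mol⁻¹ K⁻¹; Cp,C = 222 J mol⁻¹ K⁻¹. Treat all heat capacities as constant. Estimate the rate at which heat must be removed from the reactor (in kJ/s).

Q_out = 12.4 kJ/s

Extent of reaction ξ = 0.490 × 1190 = 583.1 mol/h
Reaction term: ξ·ΔH°_rxn = 583.1 × -76.6 = -44665 kJ/h
Q = ΔH = -44665 kJ/h = -12.407 kW
Heat removed = 12.407 kJ/s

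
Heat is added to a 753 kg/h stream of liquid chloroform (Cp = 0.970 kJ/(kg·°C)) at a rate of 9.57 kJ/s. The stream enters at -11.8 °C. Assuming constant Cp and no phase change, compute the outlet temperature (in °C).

Q = 9.57 kJ/s = 34452 kJ/h
ΔT = Q/(ṁ·Cp) = 34452/(753×0.970) = 47.168 K
T_out = -11.8 + 47.168 = 35.368 °C

T_out = 35.4 °C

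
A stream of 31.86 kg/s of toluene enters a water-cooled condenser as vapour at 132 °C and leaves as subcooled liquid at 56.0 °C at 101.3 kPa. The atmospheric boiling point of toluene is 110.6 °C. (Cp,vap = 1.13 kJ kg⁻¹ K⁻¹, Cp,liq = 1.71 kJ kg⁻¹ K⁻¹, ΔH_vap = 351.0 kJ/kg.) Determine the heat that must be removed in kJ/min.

Q_c = 896000 kJ/min

vapour 132→110.6 °C: -24.182 kJ/kg
condensation at 110.6 °C: -351 kJ/kg
liquid 110.6→56.0 °C: -93.366 kJ/kg
Δh = -24.182 + -351 + -93.366 = -468.55 kJ/kg
Q = ṁ·Δh = 31.86 kg/s × -468.55 kJ/kg = -14928 kJ/s
|Q| = 14928 kW = 895680 kJ/min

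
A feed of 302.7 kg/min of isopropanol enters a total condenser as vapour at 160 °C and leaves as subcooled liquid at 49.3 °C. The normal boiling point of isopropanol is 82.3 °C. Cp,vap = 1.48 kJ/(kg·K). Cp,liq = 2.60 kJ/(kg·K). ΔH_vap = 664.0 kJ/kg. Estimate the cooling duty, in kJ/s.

Q_c = 4360 kJ/s

vapour 160→82.3 °C: -115 kJ/kg
condensation at 82.3 °C: -664 kJ/kg
liquid 82.3→49.3 °C: -85.8 kJ/kg
Δh = -115 + -664 + -85.8 = -864.8 kJ/kg
Q = ṁ·Δh = 302.7 kg/min × -864.8 kJ/kg = -261770 kJ/min
|Q| = 4362.9 kW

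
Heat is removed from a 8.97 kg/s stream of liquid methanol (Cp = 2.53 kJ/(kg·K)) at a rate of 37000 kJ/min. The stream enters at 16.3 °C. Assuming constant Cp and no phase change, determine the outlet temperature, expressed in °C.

Q = 37000 kJ/min = 616.67 kJ/s
ΔT = Q/(ṁ·Cp) = 616.67/(8.97×2.53) = 27.173 K
T_out = 16.3 − 27.173 = -10.873 °C

T_out = -10.9 °C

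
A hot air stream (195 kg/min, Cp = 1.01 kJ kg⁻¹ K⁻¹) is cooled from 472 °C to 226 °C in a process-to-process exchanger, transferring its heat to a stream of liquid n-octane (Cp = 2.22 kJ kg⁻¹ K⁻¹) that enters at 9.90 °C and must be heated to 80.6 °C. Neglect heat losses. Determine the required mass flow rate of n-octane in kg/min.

ṁ_c = 309 kg/min

Heat released by hot stream: Q = 195 × 1.01 × (472 − 226) = 48450 kJ/min
Energy balance on cold side (adiabatic exchanger): Q = ṁ_c·Cp_c·(T_c,out − T_c,in)
ṁ_c = 48450 / [2.22 × (80.6 − 9.90)] = 308.69 kg/min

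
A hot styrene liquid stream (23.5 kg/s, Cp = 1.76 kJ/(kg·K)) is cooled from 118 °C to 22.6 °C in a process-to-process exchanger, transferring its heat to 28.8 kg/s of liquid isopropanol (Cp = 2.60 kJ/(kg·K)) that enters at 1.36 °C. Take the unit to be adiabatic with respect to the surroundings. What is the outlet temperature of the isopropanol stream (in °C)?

T_c,out = 54.1 °C

Heat released by hot stream: Q = 23.5 × 1.76 × (118 − 22.6) = 3945.7 kJ/s
Energy balance on cold side (adiabatic exchanger): Q = ṁ_c·Cp_c·(T_c,out − T_c,in)
T_c,out = 1.36 + 3945.7/(28.8 × 2.60) = 54.054 °C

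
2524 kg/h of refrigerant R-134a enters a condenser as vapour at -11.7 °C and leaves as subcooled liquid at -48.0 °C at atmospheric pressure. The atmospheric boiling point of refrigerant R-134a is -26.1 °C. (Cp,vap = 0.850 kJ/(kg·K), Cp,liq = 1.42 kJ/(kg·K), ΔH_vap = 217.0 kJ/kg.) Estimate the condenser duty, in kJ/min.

Q_c = 11000 kJ/min

vapour -11.7→-26.1 °C: -12.24 kJ/kg
condensation at -26.1 °C: -217 kJ/kg
liquid -26.1→-48.0 °C: -31.098 kJ/kg
Δh = -12.24 + -217 + -31.098 = -260.34 kJ/kg
Q = ṁ·Δh = 2524 kg/h × -260.34 kJ/kg = -657090 kJ/h
|Q| = 182.53 kW = 10952 kJ/min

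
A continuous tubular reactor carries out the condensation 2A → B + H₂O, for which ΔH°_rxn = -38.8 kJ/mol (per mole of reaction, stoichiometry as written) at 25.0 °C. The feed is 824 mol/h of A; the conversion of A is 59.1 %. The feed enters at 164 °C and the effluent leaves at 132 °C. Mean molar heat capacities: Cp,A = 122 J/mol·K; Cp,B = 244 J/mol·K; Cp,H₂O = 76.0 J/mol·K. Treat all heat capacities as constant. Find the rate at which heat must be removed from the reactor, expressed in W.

Q_out = 2970 W

Extent of reaction ξ = 0.591 × 824 / 2 = 243.49 mol/h
Reaction term: ξ·ΔH°_rxn = 243.49 × -38.8 = -9447.5 kJ/h
Sensible, feed 164→25 °C: -13973 kJ/h
Outlet flows (mol/h): A 337.02, B 243.49, H₂O 243.49
Sensible, products 25→132 °C: 12737 kJ/h
Q = ΔH = -10684 kJ/h = -2.9679 kW
Heat removed = 2967.9 W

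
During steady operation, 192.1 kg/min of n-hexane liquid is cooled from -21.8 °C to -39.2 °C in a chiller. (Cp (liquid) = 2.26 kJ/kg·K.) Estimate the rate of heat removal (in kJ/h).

Q = ṁ·Cp·ΔT = 192.1 × 2.26 × (-39.2 − -21.8) = -7554.1 kJ/min
Converting: 7554.1 / 60 s = 125.9 kW
Cooling duty = 453250 kJ/h

Q_c = 453000 kJ/h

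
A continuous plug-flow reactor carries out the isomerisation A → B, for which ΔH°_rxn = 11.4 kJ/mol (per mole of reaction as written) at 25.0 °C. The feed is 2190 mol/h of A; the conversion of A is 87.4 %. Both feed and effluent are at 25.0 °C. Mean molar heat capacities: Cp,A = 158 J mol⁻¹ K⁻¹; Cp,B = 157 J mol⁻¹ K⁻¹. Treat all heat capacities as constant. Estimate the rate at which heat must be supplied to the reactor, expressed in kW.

Q_in = 6.06 kW

Extent of reaction ξ = 0.874 × 2190 = 1914.1 mol/h
Reaction term: ξ·ΔH°_rxn = 1914.1 × 11.4 = 21820 kJ/h
Q = ΔH = 21820 kJ/h = 6.0612 kW
Heat supplied = 6.0612 kW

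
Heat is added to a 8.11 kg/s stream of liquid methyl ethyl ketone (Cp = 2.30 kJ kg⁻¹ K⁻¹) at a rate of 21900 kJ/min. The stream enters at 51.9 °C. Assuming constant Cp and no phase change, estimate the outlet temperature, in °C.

T_out = 71.5 °C

Q = 21900 kJ/min = 365 kJ/s
ΔT = Q/(ṁ·Cp) = 365/(8.11×2.30) = 19.568 K
T_out = 51.9 + 19.568 = 71.468 °C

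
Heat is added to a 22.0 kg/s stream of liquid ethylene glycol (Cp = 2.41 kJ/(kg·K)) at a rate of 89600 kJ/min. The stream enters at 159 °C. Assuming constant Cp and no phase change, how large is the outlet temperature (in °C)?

T_out = 187 °C

Q = 89600 kJ/min = 1493.3 kJ/s
ΔT = Q/(ṁ·Cp) = 1493.3/(22.0×2.41) = 28.165 K
T_out = 159 + 28.165 = 187.17 °C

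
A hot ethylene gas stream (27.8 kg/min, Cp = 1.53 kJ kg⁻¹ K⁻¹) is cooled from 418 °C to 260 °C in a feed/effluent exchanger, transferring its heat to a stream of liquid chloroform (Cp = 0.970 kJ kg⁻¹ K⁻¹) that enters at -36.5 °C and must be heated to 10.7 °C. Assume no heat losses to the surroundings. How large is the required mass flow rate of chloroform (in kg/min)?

Heat released by hot stream: Q = 27.8 × 1.53 × (418 − 260) = 6720.4 kJ/min
Energy balance on cold side (adiabatic exchanger): Q = ṁ_c·Cp_c·(T_c,out − T_c,in)
ṁ_c = 6720.4 / [0.970 × (10.7 − -36.5)] = 146.78 kg/min

ṁ_c = 147 kg/min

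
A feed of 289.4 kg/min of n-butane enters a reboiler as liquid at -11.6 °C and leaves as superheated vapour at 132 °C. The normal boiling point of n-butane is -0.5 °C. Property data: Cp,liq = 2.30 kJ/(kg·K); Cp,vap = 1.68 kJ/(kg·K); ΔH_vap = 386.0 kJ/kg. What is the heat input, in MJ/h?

Q = 11000 MJ/h

liquid -11.6→-0.5 °C: 25.53 kJ/kg
vaporisation at -0.5 °C: 386 kJ/kg
vapour -0.5→132 °C: 222.6 kJ/kg
Δh = 25.53 + 386 + 222.6 = 634.13 kJ/kg
Q = ṁ·Δh = 289.4 kg/min × 634.13 kJ/kg = 183520 kJ/min
|Q| = 3058.6 kW = 11011 MJ/h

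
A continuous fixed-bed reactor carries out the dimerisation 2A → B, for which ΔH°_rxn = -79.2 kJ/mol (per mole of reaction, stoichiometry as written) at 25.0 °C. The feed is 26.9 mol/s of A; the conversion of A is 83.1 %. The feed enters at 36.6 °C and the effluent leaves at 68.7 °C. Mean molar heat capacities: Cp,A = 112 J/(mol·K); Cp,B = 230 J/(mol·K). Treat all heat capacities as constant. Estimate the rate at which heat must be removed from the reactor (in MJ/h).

Q_out = 2830 MJ/h

Extent of reaction ξ = 0.831 × 26.9 / 2 = 11.177 mol/s
Reaction term: ξ·ΔH°_rxn = 11.177 × -79.2 = -885.21 kJ/s
Sensible, feed 36.6→25 °C: -34.948 kJ/s
Outlet flows (mol/s): A 4.5461, B 11.177
Sensible, products 25→68.7 °C: 134.59 kJ/s
Q = ΔH = -785.57 kJ/s = -785.57 kW
Heat removed = 2828.1 MJ/h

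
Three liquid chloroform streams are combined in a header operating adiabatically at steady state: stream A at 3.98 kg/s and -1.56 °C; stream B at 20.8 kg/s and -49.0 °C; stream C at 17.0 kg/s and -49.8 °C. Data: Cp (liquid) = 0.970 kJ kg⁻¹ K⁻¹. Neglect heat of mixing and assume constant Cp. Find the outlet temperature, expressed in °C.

Adiabatic, steady state ⇒ Σ ṁᵢCp,ᵢ(T_out − Tᵢ) = 0
Σ ṁᵢCp,ᵢTᵢ = 3.98×0.970×-1.56 + 20.8×0.970×-49.0 + 17.0×0.970×-49.8 = -1815.8
Σ ṁᵢCp,ᵢ = 3.98×0.970 + 20.8×0.970 + 17.0×0.970 = 40.527
T_out = -1815.8 / 40.527 = -44.806 °C

T_out = -44.8 °C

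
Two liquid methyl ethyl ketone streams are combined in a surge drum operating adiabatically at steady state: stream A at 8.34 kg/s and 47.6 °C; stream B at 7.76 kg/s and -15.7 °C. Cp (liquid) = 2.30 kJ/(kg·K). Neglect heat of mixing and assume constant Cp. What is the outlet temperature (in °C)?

T_out = 17.1 °C

Adiabatic, steady state ⇒ Σ ṁᵢCp,ᵢ(T_out − Tᵢ) = 0
Σ ṁᵢCp,ᵢTᵢ = 8.34×2.30×47.6 + 7.76×2.30×-15.7 = 632.85
Σ ṁᵢCp,ᵢ = 8.34×2.30 + 7.76×2.30 = 37.03
T_out = 632.85 / 37.03 = 17.09 °C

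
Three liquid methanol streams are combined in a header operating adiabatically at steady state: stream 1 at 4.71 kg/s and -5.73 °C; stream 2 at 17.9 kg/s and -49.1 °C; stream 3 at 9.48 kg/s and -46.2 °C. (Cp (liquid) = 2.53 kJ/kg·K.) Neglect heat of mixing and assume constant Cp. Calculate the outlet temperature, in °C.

T_out = -41.9 °C

Energy balance with Q = 0: Σ ṁᵢCp,ᵢ(T_out − Tᵢ) = 0
Σ ṁᵢCp,ᵢTᵢ = 4.71×2.53×-5.73 + 17.9×2.53×-49.1 + 9.48×2.53×-46.2 = -3400
Σ ṁᵢCp,ᵢ = 4.71×2.53 + 17.9×2.53 + 9.48×2.53 = 81.188
T_out = -3400 / 81.188 = -41.878 °C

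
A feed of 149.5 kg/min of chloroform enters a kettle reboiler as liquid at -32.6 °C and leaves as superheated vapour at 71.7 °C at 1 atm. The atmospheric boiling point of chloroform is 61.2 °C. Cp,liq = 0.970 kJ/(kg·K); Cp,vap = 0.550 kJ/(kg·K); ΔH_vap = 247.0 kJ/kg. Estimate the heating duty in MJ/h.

liquid -32.6→61.2 °C: 90.986 kJ/kg
vaporisation at 61.2 °C: 247 kJ/kg
vapour 61.2→71.7 °C: 5.775 kJ/kg
Δh = 90.986 + 247 + 5.775 = 343.76 kJ/kg
Q = ṁ·Δh = 149.5 kg/min × 343.76 kJ/kg = 51392 kJ/min
|Q| = 856.54 kW = 3083.5 MJ/h

Q = 3080 MJ/h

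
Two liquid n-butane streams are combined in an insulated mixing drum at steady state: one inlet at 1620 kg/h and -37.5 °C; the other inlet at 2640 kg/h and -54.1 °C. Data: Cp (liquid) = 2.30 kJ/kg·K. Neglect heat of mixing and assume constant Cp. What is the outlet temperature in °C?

T_out = -47.8 °C

No heat crosses the boundary, so H_out = H_in.
T_out = Σ ṁᵢCp,ᵢTᵢ / Σ ṁᵢCp,ᵢ
      = -468220 / 9798 = -47.787 °C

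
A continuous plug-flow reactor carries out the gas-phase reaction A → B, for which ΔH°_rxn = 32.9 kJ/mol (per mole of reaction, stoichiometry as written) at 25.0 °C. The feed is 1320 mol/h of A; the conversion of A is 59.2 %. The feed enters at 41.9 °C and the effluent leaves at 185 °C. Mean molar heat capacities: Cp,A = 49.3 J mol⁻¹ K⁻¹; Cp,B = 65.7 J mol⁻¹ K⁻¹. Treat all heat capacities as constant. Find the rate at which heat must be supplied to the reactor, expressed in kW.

Extent of reaction ξ = 0.592 × 1320 = 781.44 mol/h
Reaction term: ξ·ΔH°_rxn = 781.44 × 32.9 = 25709 kJ/h
Sensible, feed 41.9→25 °C: -1099.8 kJ/h
Outlet flows (mol/h): A 538.56, B 781.44
Sensible, products 25→185 °C: 12463 kJ/h
Q = ΔH = 37072 kJ/h = 10.298 kW
Heat supplied = 10.298 kW

Q_in = 10.3 kW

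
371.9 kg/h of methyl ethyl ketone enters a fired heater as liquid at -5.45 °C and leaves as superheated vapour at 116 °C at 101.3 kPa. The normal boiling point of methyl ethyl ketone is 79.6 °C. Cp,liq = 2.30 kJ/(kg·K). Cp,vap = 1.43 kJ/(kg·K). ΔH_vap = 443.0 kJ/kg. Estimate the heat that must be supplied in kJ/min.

liquid -5.45→79.6 °C: 195.61 kJ/kg
vaporisation at 79.6 °C: 443 kJ/kg
vapour 79.6→116 °C: 52.052 kJ/kg
Δh = 195.61 + 443 + 52.052 = 690.67 kJ/kg
Q = ṁ·Δh = 371.9 kg/h × 690.67 kJ/kg = 256860 kJ/h
|Q| = 71.35 kW = 4281 kJ/min

Q = 4280 kJ/min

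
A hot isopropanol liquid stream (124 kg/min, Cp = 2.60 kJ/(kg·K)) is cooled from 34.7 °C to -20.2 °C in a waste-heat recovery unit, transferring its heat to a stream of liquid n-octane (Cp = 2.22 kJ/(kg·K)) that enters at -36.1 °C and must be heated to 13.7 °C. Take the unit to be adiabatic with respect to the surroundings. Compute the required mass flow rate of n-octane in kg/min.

Heat released by hot stream: Q = 124 × 2.60 × (34.7 − -20.2) = 17700 kJ/min
Energy balance on cold side (adiabatic exchanger): Q = ṁ_c·Cp_c·(T_c,out − T_c,in)
ṁ_c = 17700 / [2.22 × (13.7 − -36.1)] = 160.1 kg/min

ṁ_c = 160 kg/min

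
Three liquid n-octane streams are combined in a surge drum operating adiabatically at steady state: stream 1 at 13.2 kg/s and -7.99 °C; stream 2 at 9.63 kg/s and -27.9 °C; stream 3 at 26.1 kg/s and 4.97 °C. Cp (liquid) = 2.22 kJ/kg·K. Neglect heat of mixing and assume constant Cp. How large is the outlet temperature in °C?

No heat crosses the boundary, so H_out = H_in.
Σ ṁᵢCp,ᵢTᵢ = 13.2×2.22×-7.99 + 9.63×2.22×-27.9 + 26.1×2.22×4.97 = -542.63
Σ ṁᵢCp,ᵢ = 13.2×2.22 + 9.63×2.22 + 26.1×2.22 = 108.62
T_out = -542.63 / 108.62 = -4.9955 °C

T_out = -5.00 °C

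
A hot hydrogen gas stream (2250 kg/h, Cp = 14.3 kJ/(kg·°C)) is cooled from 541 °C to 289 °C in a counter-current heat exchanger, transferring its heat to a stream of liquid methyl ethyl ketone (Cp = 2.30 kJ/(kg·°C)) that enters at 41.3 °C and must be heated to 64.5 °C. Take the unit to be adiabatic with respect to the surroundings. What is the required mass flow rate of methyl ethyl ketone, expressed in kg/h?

Heat released by hot stream: Q = 2250 × 14.3 × (541 − 289) = 8.1081e+06 kJ/h
Energy balance on cold side (adiabatic exchanger): Q = ṁ_c·Cp_c·(T_c,out − T_c,in)
ṁ_c = 8.1081e+06 / [2.30 × (64.5 − 41.3)] = 151950 kg/h

ṁ_c = 152000 kg/h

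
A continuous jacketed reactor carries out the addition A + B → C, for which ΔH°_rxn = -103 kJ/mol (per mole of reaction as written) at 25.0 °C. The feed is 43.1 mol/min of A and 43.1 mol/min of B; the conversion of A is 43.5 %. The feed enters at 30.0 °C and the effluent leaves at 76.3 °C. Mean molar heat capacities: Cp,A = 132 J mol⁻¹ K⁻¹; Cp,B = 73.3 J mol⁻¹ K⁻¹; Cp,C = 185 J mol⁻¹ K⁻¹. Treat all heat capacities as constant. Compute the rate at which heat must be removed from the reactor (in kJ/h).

Q_out = 92500 kJ/h

Extent of reaction ξ = 0.435 × 43.1 = 18.748 mol/min
Reaction term: ξ·ΔH°_rxn = 18.748 × -103 = -1931.1 kJ/min
Sensible, feed 30.0→25 °C: -44.242 kJ/min
Outlet flows (mol/min): A 24.352, B 24.352, C 18.748
Sensible, products 25→76.3 °C: 434.4 kJ/min
Q = ΔH = -1540.9 kJ/min = -25.682 kW
Heat removed = 92456 kJ/h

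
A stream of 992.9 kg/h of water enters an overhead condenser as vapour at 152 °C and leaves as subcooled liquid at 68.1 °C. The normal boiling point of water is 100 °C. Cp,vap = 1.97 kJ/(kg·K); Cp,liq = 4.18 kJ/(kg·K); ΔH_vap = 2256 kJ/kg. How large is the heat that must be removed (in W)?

Q_c = 687000 W

vapour 152→100 °C: -102.44 kJ/kg
condensation at 100 °C: -2256 kJ/kg
liquid 100→68.1 °C: -133.34 kJ/kg
Δh = -102.44 + -2256 + -133.34 = -2491.8 kJ/kg
Q = ṁ·Δh = 992.9 kg/h × -2491.8 kJ/kg = -2.4741e+06 kJ/h
|Q| = 687.25 kW = 687250 W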